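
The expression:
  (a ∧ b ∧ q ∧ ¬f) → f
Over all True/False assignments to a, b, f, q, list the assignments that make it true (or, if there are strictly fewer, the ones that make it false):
is false only for:
  a=True, b=True, f=False, q=True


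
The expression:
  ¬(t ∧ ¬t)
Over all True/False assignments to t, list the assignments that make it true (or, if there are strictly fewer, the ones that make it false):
is always true.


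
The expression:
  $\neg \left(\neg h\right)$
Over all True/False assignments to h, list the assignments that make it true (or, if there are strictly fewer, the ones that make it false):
is true only for:
  h=True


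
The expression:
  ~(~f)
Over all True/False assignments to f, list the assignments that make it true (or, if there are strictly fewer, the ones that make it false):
is true only for:
  f=True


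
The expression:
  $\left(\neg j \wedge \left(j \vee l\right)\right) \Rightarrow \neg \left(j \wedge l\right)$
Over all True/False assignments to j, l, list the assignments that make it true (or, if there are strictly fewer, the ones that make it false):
is always true.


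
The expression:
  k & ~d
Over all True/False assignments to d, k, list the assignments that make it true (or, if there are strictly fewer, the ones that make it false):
is true only for:
  d=False, k=True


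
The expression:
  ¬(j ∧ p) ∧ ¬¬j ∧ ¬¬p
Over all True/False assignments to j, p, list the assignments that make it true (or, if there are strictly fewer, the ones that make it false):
is never true.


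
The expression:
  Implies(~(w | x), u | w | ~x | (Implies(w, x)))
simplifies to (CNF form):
True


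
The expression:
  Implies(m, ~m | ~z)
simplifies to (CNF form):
~m | ~z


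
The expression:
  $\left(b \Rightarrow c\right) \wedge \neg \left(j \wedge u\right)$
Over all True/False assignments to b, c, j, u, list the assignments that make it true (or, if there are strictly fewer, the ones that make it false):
is false only for:
  b=False, c=False, j=True, u=True;
  b=False, c=True, j=True, u=True;
  b=True, c=False, j=False, u=False;
  b=True, c=False, j=False, u=True;
  b=True, c=False, j=True, u=False;
  b=True, c=False, j=True, u=True;
  b=True, c=True, j=True, u=True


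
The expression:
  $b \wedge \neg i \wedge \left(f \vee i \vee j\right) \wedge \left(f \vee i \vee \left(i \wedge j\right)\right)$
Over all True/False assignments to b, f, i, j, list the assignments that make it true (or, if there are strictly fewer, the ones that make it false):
is true only for:
  b=True, f=True, i=False, j=False;
  b=True, f=True, i=False, j=True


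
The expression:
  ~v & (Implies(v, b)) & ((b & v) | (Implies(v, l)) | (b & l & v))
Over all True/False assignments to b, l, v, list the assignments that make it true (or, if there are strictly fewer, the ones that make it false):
is true only for:
  b=False, l=False, v=False;
  b=False, l=True, v=False;
  b=True, l=False, v=False;
  b=True, l=True, v=False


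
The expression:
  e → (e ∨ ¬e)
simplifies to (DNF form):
True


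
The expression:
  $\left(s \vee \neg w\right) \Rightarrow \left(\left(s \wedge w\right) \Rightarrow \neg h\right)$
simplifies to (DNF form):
$\neg h \vee \neg s \vee \neg w$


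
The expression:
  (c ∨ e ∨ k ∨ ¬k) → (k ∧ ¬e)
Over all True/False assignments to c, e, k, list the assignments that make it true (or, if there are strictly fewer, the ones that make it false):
is true only for:
  c=False, e=False, k=True;
  c=True, e=False, k=True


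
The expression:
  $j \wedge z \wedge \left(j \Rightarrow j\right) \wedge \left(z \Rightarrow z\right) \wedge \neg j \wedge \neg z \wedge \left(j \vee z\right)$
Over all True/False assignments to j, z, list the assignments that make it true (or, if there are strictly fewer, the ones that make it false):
is never true.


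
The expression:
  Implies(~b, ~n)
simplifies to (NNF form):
b | ~n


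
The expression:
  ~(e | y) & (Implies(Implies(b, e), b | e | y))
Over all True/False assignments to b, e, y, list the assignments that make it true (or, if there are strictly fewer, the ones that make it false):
is true only for:
  b=True, e=False, y=False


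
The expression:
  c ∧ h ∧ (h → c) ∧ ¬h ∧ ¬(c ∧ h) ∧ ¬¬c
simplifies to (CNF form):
False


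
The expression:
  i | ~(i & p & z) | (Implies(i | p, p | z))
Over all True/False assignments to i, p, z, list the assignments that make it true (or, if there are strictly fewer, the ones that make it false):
is always true.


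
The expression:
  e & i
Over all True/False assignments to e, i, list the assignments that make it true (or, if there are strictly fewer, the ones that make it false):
is true only for:
  e=True, i=True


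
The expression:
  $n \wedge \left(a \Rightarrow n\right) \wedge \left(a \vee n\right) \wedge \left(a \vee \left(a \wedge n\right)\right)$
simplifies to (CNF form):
$a \wedge n$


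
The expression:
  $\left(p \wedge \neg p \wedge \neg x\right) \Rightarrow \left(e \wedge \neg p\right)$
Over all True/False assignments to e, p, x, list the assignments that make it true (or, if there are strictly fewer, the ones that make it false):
is always true.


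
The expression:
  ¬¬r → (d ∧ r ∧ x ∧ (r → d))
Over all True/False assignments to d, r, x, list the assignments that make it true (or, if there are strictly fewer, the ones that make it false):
is false only for:
  d=False, r=True, x=False;
  d=False, r=True, x=True;
  d=True, r=True, x=False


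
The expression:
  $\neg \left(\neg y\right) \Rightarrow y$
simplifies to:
$\text{True}$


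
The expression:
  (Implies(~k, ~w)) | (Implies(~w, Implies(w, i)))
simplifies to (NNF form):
True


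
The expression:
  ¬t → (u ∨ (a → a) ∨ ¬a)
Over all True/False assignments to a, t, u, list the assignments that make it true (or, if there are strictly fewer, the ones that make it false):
is always true.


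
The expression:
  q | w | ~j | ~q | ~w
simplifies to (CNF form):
True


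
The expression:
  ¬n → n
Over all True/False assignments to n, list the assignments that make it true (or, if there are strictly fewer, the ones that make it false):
is true only for:
  n=True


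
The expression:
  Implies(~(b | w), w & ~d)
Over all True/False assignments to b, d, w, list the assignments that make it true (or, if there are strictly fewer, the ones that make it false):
is false only for:
  b=False, d=False, w=False;
  b=False, d=True, w=False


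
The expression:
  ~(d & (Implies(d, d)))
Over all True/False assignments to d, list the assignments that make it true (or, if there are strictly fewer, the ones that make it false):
is true only for:
  d=False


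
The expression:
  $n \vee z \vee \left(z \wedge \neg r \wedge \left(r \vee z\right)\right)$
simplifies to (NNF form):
$n \vee z$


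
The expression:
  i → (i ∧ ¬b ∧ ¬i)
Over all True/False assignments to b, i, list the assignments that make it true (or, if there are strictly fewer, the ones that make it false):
is true only for:
  b=False, i=False;
  b=True, i=False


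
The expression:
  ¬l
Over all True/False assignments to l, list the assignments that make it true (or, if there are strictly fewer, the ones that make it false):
is true only for:
  l=False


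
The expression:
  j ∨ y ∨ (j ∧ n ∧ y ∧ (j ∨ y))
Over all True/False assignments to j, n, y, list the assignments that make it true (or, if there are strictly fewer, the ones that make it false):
is false only for:
  j=False, n=False, y=False;
  j=False, n=True, y=False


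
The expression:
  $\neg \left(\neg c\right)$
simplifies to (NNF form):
$c$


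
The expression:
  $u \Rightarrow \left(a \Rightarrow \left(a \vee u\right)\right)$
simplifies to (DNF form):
$\text{True}$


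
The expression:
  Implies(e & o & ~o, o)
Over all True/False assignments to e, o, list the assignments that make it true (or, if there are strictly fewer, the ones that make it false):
is always true.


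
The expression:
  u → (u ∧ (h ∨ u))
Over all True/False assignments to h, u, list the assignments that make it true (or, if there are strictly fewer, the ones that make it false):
is always true.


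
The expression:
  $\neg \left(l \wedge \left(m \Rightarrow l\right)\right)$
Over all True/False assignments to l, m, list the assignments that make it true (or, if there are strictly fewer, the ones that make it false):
is true only for:
  l=False, m=False;
  l=False, m=True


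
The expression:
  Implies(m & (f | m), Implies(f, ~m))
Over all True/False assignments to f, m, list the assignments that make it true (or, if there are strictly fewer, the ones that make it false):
is false only for:
  f=True, m=True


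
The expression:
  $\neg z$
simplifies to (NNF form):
$\neg z$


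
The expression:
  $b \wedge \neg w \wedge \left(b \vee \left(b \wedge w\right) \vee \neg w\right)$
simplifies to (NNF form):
$b \wedge \neg w$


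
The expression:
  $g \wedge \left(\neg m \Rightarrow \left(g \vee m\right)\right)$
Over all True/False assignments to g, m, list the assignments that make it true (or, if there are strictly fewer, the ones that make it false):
is true only for:
  g=True, m=False;
  g=True, m=True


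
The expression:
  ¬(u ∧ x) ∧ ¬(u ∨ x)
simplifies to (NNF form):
¬u ∧ ¬x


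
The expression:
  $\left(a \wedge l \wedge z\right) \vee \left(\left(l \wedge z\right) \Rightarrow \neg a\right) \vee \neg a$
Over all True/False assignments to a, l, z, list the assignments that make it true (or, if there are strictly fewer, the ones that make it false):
is always true.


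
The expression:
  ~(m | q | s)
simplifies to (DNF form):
~m & ~q & ~s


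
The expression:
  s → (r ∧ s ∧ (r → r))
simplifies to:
r ∨ ¬s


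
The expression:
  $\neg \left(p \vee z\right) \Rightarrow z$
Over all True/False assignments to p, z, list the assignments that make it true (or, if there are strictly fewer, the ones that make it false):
is false only for:
  p=False, z=False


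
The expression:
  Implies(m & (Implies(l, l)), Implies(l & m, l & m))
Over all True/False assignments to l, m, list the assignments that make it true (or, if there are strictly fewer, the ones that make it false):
is always true.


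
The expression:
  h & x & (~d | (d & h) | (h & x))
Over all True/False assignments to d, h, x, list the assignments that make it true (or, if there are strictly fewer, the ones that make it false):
is true only for:
  d=False, h=True, x=True;
  d=True, h=True, x=True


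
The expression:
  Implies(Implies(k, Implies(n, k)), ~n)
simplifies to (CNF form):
~n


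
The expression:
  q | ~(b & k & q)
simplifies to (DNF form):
True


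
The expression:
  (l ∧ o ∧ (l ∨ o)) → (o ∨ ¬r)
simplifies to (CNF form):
True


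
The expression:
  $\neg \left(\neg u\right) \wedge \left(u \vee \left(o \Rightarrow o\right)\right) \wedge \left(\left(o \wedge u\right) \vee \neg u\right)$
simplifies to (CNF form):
$o \wedge u$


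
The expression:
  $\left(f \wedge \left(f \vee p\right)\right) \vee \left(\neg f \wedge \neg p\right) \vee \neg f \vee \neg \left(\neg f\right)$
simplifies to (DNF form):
$\text{True}$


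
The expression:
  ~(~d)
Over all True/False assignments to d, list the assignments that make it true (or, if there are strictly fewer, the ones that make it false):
is true only for:
  d=True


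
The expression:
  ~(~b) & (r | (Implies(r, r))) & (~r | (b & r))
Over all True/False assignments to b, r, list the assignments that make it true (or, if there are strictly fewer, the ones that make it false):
is true only for:
  b=True, r=False;
  b=True, r=True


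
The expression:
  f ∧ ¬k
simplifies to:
f ∧ ¬k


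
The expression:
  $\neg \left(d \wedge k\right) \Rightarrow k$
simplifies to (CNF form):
$k$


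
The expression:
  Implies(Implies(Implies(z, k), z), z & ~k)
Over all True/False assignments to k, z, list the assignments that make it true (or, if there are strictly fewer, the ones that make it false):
is false only for:
  k=True, z=True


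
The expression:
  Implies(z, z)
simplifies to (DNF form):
True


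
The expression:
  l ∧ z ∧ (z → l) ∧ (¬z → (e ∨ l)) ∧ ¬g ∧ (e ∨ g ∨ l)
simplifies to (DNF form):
l ∧ z ∧ ¬g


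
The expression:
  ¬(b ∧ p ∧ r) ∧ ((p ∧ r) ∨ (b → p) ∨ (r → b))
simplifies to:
¬b ∨ ¬p ∨ ¬r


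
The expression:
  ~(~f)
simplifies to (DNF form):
f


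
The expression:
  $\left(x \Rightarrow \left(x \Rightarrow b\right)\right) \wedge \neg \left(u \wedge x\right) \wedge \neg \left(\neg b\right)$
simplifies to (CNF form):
$b \wedge \left(\neg u \vee \neg x\right)$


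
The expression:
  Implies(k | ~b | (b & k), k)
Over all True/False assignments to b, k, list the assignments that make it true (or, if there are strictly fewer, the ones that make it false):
is false only for:
  b=False, k=False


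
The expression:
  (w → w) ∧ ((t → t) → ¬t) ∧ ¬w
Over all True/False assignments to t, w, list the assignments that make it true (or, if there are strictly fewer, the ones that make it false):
is true only for:
  t=False, w=False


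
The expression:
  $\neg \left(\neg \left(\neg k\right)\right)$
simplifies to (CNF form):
$\neg k$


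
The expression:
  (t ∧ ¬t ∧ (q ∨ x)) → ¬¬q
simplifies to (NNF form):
True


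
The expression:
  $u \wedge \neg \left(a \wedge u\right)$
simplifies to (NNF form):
$u \wedge \neg a$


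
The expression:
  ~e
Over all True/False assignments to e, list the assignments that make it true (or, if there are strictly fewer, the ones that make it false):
is true only for:
  e=False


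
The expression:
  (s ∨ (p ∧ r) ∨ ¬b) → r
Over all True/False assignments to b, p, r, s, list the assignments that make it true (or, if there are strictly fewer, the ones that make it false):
is false only for:
  b=False, p=False, r=False, s=False;
  b=False, p=False, r=False, s=True;
  b=False, p=True, r=False, s=False;
  b=False, p=True, r=False, s=True;
  b=True, p=False, r=False, s=True;
  b=True, p=True, r=False, s=True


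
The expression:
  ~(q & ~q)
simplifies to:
True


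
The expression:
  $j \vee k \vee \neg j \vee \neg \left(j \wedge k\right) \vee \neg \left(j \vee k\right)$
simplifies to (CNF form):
$\text{True}$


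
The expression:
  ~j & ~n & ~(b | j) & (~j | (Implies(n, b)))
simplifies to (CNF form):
~b & ~j & ~n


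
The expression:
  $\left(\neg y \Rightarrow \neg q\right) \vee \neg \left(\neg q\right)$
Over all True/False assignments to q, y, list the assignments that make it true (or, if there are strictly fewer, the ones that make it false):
is always true.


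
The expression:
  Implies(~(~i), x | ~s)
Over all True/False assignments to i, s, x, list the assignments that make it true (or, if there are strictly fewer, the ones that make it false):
is false only for:
  i=True, s=True, x=False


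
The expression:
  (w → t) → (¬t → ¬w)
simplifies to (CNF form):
True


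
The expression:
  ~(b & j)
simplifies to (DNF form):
~b | ~j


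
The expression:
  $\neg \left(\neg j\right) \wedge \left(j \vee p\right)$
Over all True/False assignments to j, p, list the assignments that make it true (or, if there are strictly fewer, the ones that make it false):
is true only for:
  j=True, p=False;
  j=True, p=True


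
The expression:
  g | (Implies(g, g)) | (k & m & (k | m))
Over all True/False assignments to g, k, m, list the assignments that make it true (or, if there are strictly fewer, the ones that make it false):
is always true.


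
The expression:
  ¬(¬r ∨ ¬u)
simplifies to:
r ∧ u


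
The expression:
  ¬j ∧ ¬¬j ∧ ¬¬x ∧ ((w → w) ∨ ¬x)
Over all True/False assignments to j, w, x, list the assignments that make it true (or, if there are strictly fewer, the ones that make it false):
is never true.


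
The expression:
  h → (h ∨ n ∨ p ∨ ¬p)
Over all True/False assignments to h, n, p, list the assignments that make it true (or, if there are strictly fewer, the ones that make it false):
is always true.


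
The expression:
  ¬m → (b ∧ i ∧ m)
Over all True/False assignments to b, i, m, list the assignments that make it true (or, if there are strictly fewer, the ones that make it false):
is true only for:
  b=False, i=False, m=True;
  b=False, i=True, m=True;
  b=True, i=False, m=True;
  b=True, i=True, m=True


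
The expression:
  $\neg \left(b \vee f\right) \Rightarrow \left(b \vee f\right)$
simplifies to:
$b \vee f$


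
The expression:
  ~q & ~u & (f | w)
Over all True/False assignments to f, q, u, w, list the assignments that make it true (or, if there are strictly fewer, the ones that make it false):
is true only for:
  f=False, q=False, u=False, w=True;
  f=True, q=False, u=False, w=False;
  f=True, q=False, u=False, w=True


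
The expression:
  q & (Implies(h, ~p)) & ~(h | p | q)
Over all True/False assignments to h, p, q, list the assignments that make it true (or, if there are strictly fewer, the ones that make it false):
is never true.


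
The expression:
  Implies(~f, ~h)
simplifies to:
f | ~h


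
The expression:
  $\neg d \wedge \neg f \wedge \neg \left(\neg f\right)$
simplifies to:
$\text{False}$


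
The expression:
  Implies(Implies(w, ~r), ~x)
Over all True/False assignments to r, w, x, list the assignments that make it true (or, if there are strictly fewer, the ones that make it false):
is false only for:
  r=False, w=False, x=True;
  r=False, w=True, x=True;
  r=True, w=False, x=True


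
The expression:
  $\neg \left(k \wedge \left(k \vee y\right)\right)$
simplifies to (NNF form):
$\neg k$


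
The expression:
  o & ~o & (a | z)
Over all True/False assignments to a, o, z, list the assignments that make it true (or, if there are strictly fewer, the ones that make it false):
is never true.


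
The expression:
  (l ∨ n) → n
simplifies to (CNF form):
n ∨ ¬l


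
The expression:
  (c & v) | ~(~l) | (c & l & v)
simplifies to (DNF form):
l | (c & v)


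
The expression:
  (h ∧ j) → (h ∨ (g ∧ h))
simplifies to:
True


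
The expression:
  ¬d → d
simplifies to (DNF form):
d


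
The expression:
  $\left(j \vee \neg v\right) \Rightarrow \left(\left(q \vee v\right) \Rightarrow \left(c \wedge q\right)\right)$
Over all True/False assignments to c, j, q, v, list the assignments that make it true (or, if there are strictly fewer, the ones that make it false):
is false only for:
  c=False, j=False, q=True, v=False;
  c=False, j=True, q=False, v=True;
  c=False, j=True, q=True, v=False;
  c=False, j=True, q=True, v=True;
  c=True, j=True, q=False, v=True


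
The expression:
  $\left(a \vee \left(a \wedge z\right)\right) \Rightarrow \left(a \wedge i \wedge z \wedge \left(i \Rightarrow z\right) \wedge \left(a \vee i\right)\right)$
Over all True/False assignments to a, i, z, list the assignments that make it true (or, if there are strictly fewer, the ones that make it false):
is false only for:
  a=True, i=False, z=False;
  a=True, i=False, z=True;
  a=True, i=True, z=False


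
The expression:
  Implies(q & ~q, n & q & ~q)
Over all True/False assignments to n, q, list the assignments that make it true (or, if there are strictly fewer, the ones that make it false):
is always true.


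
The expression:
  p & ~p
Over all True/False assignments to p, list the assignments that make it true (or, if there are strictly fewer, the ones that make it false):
is never true.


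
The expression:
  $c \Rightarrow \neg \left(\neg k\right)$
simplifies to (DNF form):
$k \vee \neg c$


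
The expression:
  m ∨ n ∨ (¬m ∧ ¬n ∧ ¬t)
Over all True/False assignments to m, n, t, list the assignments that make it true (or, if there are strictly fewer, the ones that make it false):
is false only for:
  m=False, n=False, t=True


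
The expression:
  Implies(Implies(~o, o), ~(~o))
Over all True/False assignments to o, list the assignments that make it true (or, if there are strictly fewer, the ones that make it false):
is always true.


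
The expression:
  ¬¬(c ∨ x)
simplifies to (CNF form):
c ∨ x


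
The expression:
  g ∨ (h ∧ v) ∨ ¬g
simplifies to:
True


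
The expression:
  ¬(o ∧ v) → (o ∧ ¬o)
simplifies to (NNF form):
o ∧ v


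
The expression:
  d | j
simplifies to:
d | j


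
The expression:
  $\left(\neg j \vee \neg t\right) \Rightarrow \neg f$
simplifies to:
$\left(j \wedge t\right) \vee \neg f$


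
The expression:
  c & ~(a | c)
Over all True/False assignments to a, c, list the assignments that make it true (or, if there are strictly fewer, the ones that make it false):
is never true.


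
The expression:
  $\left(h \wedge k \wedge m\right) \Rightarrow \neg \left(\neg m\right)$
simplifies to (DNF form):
$\text{True}$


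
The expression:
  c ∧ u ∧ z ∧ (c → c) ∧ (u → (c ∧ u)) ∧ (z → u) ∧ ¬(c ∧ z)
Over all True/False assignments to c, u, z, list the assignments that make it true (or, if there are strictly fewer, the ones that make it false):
is never true.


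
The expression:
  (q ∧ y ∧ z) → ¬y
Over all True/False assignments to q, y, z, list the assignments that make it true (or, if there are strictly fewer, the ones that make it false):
is false only for:
  q=True, y=True, z=True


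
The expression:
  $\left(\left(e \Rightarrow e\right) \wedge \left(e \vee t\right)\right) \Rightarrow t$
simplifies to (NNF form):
$t \vee \neg e$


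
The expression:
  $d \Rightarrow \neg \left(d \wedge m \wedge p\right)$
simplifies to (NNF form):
$\neg d \vee \neg m \vee \neg p$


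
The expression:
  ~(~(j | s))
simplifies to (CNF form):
j | s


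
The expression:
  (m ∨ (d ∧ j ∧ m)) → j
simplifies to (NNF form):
j ∨ ¬m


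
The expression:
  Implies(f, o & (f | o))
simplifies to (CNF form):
o | ~f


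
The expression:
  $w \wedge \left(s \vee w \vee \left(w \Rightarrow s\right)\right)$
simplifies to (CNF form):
$w$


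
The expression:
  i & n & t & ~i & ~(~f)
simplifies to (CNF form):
False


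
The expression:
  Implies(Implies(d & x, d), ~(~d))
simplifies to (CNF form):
d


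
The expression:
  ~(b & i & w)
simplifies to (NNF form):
~b | ~i | ~w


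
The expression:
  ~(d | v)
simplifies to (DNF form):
~d & ~v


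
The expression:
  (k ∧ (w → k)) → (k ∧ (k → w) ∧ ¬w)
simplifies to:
¬k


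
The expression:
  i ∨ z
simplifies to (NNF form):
i ∨ z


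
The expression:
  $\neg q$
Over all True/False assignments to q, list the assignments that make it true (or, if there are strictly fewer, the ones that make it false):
is true only for:
  q=False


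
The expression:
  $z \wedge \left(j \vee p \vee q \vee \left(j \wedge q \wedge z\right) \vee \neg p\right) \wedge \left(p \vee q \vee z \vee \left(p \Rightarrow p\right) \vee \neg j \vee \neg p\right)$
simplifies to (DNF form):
$z$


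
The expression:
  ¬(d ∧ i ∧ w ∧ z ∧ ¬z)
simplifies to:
True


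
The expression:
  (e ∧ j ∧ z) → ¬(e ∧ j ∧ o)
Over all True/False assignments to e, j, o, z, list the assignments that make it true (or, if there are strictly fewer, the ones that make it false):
is false only for:
  e=True, j=True, o=True, z=True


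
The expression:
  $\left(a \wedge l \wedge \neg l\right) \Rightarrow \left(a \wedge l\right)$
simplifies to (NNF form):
$\text{True}$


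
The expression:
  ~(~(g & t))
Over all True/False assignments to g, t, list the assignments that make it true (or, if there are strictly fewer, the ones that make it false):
is true only for:
  g=True, t=True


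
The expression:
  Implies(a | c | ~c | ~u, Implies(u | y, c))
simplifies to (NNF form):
c | (~u & ~y)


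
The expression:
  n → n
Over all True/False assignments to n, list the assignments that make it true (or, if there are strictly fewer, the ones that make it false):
is always true.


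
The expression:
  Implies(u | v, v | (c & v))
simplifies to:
v | ~u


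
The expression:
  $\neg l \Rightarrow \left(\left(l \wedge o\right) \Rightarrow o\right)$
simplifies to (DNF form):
$\text{True}$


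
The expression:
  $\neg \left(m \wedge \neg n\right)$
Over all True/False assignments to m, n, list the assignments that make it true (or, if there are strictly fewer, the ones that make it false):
is false only for:
  m=True, n=False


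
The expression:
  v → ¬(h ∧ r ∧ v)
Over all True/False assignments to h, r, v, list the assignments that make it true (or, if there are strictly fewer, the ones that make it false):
is false only for:
  h=True, r=True, v=True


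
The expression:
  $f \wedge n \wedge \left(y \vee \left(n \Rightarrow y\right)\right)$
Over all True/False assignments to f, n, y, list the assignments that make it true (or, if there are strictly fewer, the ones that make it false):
is true only for:
  f=True, n=True, y=True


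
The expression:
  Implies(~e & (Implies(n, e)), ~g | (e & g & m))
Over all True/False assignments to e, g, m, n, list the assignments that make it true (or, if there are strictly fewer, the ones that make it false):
is false only for:
  e=False, g=True, m=False, n=False;
  e=False, g=True, m=True, n=False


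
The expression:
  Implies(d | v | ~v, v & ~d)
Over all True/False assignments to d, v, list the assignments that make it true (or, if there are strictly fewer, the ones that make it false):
is true only for:
  d=False, v=True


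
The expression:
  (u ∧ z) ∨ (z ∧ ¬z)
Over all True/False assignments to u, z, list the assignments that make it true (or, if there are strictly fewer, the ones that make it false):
is true only for:
  u=True, z=True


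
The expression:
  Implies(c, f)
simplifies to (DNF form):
f | ~c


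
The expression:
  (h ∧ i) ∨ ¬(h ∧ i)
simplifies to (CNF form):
True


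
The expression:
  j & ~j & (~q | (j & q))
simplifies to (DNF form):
False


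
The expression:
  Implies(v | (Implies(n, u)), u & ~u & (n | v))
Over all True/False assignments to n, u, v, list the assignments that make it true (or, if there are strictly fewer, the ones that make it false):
is true only for:
  n=True, u=False, v=False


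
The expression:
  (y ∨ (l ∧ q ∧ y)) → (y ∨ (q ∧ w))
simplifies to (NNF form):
True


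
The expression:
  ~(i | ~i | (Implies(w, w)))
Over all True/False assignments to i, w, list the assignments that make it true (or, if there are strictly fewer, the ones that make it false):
is never true.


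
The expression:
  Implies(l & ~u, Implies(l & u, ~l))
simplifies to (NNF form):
True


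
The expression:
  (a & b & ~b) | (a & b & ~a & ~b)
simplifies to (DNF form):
False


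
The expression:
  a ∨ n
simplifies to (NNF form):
a ∨ n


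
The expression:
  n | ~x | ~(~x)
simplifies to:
True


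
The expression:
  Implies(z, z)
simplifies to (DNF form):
True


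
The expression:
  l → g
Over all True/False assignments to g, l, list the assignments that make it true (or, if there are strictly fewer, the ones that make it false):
is false only for:
  g=False, l=True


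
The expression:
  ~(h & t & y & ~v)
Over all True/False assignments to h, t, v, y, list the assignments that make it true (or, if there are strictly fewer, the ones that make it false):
is false only for:
  h=True, t=True, v=False, y=True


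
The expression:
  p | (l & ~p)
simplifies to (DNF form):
l | p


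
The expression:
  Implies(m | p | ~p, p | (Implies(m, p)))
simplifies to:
p | ~m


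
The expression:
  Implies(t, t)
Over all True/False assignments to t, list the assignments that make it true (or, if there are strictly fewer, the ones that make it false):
is always true.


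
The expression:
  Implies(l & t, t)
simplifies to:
True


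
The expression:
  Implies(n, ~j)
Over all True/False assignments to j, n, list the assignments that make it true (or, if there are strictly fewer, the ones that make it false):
is false only for:
  j=True, n=True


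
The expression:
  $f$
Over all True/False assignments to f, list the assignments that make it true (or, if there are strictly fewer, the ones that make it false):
is true only for:
  f=True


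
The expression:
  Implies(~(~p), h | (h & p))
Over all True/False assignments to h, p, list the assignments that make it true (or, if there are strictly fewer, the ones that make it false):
is false only for:
  h=False, p=True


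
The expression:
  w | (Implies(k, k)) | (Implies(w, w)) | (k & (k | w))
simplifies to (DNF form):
True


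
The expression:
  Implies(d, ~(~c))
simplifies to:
c | ~d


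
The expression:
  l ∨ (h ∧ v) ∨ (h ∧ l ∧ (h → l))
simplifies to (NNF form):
l ∨ (h ∧ v)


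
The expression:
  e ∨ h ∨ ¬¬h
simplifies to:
e ∨ h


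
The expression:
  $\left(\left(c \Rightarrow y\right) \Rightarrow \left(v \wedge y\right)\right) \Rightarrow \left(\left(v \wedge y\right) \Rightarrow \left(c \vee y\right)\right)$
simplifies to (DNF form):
$\text{True}$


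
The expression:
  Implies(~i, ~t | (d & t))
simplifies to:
d | i | ~t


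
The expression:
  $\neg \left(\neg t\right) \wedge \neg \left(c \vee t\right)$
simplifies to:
$\text{False}$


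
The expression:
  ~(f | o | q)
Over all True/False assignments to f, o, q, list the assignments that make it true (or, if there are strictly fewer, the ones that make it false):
is true only for:
  f=False, o=False, q=False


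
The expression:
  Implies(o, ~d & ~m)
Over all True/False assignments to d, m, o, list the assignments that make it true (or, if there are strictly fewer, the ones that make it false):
is false only for:
  d=False, m=True, o=True;
  d=True, m=False, o=True;
  d=True, m=True, o=True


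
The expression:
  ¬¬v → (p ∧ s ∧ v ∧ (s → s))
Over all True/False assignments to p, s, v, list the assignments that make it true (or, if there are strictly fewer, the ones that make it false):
is false only for:
  p=False, s=False, v=True;
  p=False, s=True, v=True;
  p=True, s=False, v=True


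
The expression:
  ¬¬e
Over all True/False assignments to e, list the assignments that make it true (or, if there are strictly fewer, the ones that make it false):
is true only for:
  e=True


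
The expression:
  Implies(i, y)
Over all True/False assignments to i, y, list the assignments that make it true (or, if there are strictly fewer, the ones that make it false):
is false only for:
  i=True, y=False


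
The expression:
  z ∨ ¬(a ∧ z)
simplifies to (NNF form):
True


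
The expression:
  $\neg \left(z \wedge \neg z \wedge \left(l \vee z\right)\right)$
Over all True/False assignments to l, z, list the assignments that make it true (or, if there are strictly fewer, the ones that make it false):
is always true.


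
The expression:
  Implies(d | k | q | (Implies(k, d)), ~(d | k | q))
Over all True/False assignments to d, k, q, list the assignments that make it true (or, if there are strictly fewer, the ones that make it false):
is true only for:
  d=False, k=False, q=False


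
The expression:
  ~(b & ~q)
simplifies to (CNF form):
q | ~b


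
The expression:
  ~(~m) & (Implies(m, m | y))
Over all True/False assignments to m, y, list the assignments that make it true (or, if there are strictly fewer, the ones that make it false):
is true only for:
  m=True, y=False;
  m=True, y=True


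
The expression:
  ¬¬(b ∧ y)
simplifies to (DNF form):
b ∧ y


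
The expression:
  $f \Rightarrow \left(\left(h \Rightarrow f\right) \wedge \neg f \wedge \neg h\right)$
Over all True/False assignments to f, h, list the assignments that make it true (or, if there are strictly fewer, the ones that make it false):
is true only for:
  f=False, h=False;
  f=False, h=True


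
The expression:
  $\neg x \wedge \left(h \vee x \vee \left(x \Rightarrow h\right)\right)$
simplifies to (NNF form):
$\neg x$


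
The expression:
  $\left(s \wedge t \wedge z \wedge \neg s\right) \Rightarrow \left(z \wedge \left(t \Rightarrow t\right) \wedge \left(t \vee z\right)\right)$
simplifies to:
$\text{True}$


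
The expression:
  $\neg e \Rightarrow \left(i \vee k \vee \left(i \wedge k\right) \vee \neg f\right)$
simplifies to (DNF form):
$e \vee i \vee k \vee \neg f$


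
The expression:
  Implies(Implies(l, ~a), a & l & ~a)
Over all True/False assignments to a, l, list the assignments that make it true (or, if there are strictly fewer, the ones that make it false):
is true only for:
  a=True, l=True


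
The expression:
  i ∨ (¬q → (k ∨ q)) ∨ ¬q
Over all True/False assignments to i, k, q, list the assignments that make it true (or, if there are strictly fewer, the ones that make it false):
is always true.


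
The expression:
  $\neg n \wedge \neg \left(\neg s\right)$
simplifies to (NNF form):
$s \wedge \neg n$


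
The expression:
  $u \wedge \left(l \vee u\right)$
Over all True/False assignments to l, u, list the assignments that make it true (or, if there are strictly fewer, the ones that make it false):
is true only for:
  l=False, u=True;
  l=True, u=True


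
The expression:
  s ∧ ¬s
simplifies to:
False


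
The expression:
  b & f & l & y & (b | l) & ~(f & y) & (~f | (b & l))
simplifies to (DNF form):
False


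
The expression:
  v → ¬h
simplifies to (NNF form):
¬h ∨ ¬v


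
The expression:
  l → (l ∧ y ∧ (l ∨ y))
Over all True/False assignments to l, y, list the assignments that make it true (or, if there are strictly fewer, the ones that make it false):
is false only for:
  l=True, y=False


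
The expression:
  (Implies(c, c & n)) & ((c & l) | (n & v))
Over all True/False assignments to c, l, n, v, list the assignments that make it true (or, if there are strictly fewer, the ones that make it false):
is true only for:
  c=False, l=False, n=True, v=True;
  c=False, l=True, n=True, v=True;
  c=True, l=False, n=True, v=True;
  c=True, l=True, n=True, v=False;
  c=True, l=True, n=True, v=True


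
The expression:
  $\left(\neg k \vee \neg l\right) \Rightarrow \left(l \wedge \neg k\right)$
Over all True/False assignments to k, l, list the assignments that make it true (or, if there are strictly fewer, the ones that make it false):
is true only for:
  k=False, l=True;
  k=True, l=True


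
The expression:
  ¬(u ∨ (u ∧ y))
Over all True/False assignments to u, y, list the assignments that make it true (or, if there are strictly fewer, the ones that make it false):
is true only for:
  u=False, y=False;
  u=False, y=True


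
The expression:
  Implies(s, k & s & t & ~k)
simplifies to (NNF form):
~s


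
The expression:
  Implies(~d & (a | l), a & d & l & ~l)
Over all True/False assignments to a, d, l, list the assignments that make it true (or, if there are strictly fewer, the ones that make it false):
is false only for:
  a=False, d=False, l=True;
  a=True, d=False, l=False;
  a=True, d=False, l=True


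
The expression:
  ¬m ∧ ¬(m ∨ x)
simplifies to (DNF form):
¬m ∧ ¬x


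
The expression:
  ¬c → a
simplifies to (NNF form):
a ∨ c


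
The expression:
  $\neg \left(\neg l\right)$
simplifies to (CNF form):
$l$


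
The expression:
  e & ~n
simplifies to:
e & ~n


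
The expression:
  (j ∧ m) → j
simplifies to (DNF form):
True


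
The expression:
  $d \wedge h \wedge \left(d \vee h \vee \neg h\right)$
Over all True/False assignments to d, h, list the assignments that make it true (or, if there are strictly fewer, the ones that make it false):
is true only for:
  d=True, h=True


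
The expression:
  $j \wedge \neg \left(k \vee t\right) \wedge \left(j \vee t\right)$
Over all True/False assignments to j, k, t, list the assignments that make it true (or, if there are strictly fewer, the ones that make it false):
is true only for:
  j=True, k=False, t=False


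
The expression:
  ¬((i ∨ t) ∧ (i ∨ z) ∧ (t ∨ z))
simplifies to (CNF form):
(¬i ∨ ¬t) ∧ (¬i ∨ ¬z) ∧ (¬t ∨ ¬z)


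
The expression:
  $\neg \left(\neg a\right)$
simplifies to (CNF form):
$a$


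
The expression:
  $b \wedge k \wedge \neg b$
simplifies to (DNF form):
$\text{False}$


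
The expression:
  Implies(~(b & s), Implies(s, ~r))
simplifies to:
b | ~r | ~s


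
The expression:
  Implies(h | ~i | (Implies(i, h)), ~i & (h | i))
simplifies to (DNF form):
(h & ~i) | (i & ~h)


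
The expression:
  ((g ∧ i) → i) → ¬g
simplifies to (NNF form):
¬g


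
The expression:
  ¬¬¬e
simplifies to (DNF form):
¬e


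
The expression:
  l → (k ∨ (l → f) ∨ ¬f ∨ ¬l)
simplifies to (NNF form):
True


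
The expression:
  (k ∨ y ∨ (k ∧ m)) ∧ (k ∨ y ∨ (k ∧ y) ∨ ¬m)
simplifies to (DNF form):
k ∨ y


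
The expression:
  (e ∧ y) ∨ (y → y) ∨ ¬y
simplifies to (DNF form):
True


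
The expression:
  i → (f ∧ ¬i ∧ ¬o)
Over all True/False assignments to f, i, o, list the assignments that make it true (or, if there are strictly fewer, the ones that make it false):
is true only for:
  f=False, i=False, o=False;
  f=False, i=False, o=True;
  f=True, i=False, o=False;
  f=True, i=False, o=True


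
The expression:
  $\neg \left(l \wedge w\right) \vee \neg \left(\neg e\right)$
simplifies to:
$e \vee \neg l \vee \neg w$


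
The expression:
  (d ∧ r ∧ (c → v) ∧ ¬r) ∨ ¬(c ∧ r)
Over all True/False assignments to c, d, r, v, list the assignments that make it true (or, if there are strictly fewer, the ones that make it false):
is false only for:
  c=True, d=False, r=True, v=False;
  c=True, d=False, r=True, v=True;
  c=True, d=True, r=True, v=False;
  c=True, d=True, r=True, v=True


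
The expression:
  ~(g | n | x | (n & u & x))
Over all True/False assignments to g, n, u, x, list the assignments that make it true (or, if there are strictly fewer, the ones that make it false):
is true only for:
  g=False, n=False, u=False, x=False;
  g=False, n=False, u=True, x=False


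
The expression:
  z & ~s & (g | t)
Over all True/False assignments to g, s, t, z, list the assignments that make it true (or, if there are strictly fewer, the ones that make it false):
is true only for:
  g=False, s=False, t=True, z=True;
  g=True, s=False, t=False, z=True;
  g=True, s=False, t=True, z=True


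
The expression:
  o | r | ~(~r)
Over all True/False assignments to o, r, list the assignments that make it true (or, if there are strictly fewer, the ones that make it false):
is false only for:
  o=False, r=False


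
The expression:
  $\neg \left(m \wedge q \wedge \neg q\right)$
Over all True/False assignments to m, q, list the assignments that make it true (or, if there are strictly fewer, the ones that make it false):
is always true.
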